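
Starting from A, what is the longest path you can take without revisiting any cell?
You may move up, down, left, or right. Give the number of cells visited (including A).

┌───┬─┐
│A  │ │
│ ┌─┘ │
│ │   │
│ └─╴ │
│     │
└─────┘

Finding longest simple path using DFS:
Start: (0, 0)
Longest path visits 7 cells
Path: A → down → down → right → right → up → up

Solution:

┌───┬─┐
│A  │B│
│ ┌─┘ │
│↓│  ↑│
│ └─╴ │
│↳ → ↑│
└─────┘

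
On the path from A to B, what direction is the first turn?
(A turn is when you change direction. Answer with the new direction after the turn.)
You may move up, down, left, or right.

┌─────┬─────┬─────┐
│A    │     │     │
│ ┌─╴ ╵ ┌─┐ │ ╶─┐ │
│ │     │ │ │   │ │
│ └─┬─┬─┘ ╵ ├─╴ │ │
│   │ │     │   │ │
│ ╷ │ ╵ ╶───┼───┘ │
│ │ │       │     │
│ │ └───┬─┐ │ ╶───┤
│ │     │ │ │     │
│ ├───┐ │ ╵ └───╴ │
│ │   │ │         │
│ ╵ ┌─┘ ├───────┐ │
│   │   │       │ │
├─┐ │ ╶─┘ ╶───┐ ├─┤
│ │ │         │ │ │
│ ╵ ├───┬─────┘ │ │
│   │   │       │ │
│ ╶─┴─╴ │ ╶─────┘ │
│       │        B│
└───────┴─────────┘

Directions: down, down, right, down, down, right, right, down, down, left, down, right, right, up, right, right, right, down, down, left, left, left, down, right, right, right, right
First turn direction: right

Solution:

┌─────┬─────┬─────┐
│A    │     │     │
│ ┌─╴ ╵ ┌─┐ │ ╶─┐ │
│↓│     │ │ │   │ │
│ └─┬─┬─┘ ╵ ├─╴ │ │
│↳ ↓│ │     │   │ │
│ ╷ │ ╵ ╶───┼───┘ │
│ │↓│       │     │
│ │ └───┬─┐ │ ╶───┤
│ │↳ → ↓│ │ │     │
│ ├───┐ │ ╵ └───╴ │
│ │   │↓│         │
│ ╵ ┌─┘ ├───────┐ │
│   │↓ ↲│↱ → → ↓│ │
├─┐ │ ╶─┘ ╶───┐ ├─┤
│ │ │↳ → ↑    │↓│ │
│ ╵ ├───┬─────┘ │ │
│   │   │↓ ← ← ↲│ │
│ ╶─┴─╴ │ ╶─────┘ │
│       │↳ → → → B│
└───────┴─────────┘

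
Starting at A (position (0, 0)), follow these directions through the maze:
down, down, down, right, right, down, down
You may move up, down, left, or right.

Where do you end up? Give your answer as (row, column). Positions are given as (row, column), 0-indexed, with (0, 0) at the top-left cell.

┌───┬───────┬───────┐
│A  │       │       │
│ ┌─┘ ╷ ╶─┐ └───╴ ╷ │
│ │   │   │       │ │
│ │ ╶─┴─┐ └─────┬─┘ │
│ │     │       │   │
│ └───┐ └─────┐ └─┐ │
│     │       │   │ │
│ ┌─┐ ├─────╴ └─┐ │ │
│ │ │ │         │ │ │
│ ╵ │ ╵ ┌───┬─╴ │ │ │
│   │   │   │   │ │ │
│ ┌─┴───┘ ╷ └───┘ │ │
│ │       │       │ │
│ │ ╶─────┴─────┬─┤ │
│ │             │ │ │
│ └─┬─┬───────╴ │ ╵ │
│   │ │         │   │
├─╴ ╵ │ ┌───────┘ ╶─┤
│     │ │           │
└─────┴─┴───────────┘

Following directions step by step:
Start: (0, 0)
  down: (0, 0) → (1, 0)
  down: (1, 0) → (2, 0)
  down: (2, 0) → (3, 0)
  right: (3, 0) → (3, 1)
  right: (3, 1) → (3, 2)
  down: (3, 2) → (4, 2)
  down: (4, 2) → (5, 2)
Final position: (5, 2)

Path taken:

┌───┬───────┬───────┐
│A  │       │       │
│ ┌─┘ ╷ ╶─┐ └───╴ ╷ │
│↓│   │   │       │ │
│ │ ╶─┴─┐ └─────┬─┘ │
│↓│     │       │   │
│ └───┐ └─────┐ └─┐ │
│↳ → ↓│       │   │ │
│ ┌─┐ ├─────╴ └─┐ │ │
│ │ │↓│         │ │ │
│ ╵ │ ╵ ┌───┬─╴ │ │ │
│   │B  │   │   │ │ │
│ ┌─┴───┘ ╷ └───┘ │ │
│ │       │       │ │
│ │ ╶─────┴─────┬─┤ │
│ │             │ │ │
│ └─┬─┬───────╴ │ ╵ │
│   │ │         │   │
├─╴ ╵ │ ┌───────┘ ╶─┤
│     │ │           │
└─────┴─┴───────────┘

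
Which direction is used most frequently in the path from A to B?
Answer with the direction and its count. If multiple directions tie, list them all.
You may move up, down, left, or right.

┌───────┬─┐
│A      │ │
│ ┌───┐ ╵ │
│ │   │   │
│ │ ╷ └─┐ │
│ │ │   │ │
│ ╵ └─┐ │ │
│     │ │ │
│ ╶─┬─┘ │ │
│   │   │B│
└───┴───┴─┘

Directions: right, right, right, down, right, down, down, down
Counts: {'right': 4, 'down': 4}
Most common: down and right (tied at 4 times each)

Solution:

┌───────┬─┐
│A → → ↓│ │
│ ┌───┐ ╵ │
│ │   │↳ ↓│
│ │ ╷ └─┐ │
│ │ │   │↓│
│ ╵ └─┐ │ │
│     │ │↓│
│ ╶─┬─┘ │ │
│   │   │B│
└───┴───┴─┘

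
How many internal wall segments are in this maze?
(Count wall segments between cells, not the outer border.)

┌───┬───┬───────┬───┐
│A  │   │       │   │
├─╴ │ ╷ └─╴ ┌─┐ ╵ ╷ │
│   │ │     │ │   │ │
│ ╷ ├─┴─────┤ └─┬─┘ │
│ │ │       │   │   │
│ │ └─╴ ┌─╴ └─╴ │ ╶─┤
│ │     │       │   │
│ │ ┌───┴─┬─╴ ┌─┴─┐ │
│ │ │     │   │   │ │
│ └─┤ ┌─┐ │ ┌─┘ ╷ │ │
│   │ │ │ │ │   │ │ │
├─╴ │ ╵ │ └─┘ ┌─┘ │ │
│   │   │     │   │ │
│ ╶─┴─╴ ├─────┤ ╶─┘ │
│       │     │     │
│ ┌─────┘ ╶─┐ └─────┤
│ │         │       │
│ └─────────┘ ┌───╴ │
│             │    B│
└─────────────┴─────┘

Counting internal wall segments:
Total internal walls: 81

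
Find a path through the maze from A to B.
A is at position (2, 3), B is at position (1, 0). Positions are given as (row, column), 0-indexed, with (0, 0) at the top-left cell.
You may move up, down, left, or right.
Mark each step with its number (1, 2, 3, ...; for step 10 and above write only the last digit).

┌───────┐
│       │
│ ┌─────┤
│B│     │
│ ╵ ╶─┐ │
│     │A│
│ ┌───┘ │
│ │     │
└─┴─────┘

Finding the shortest path from (2, 3) to (1, 0):
Path length: 6 steps
Directions: up → left → left → down → left → up

Solution:

┌───────┐
│       │
│ ┌─────┤
│B│3 2 1│
│ ╵ ╶─┐ │
│5 4  │A│
│ ┌───┘ │
│ │     │
└─┴─────┘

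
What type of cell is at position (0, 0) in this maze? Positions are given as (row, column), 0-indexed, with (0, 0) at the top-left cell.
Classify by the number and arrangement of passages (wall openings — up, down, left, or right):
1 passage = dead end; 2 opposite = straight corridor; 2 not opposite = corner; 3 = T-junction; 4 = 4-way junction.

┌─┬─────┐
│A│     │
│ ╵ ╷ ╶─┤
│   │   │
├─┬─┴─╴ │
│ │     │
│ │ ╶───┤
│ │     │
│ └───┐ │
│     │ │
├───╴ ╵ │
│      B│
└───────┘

Checking cell at (0, 0):
Number of passages: 1
Cell type: dead end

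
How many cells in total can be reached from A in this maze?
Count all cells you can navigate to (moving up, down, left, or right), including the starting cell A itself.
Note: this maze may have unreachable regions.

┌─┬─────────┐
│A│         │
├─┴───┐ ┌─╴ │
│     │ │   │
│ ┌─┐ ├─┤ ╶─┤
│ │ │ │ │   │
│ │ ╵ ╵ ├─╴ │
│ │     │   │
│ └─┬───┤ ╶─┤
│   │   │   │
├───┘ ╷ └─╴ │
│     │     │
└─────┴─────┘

Using BFS/flood-fill to find all reachable cells from A:
Maze size: 6 × 6 = 36 total cells
35 cell(s) are walled off and cannot be reached from A.
Reachable cells: 1

Reachable region (· marks reachable cells):

┌─┬─────────┐
│A│         │
├─┴───┐ ┌─╴ │
│     │ │   │
│ ┌─┐ ├─┤ ╶─┤
│ │ │ │ │   │
│ │ ╵ ╵ ├─╴ │
│ │     │   │
│ └─┬───┤ ╶─┤
│   │   │   │
├───┘ ╷ └─╴ │
│     │     │
└─────┴─────┘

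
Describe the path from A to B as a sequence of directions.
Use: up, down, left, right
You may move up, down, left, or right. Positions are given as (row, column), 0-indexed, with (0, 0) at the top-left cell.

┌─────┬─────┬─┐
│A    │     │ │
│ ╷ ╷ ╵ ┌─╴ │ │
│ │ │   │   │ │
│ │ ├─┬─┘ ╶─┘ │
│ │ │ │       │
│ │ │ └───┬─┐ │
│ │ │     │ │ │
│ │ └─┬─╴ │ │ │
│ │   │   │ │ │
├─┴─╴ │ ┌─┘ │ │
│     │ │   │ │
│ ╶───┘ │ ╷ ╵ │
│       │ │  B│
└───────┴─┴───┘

Finding the path and converting it to directions:
Path through cells: (0,0) → (0,1) → (0,2) → (1,2) → (1,3) → (0,3) → (0,4) → (0,5) → (1,5) → (1,4) → (2,4) → (2,5) → (2,6) → (3,6) → (4,6) → (5,6) → (6,6)
Directions: right, right, down, right, up, right, right, down, left, down, right, right, down, down, down, down

Solution:

┌─────┬─────┬─┐
│A → ↓│↱ → ↓│ │
│ ╷ ╷ ╵ ┌─╴ │ │
│ │ │↳ ↑│↓ ↲│ │
│ │ ├─┬─┘ ╶─┘ │
│ │ │ │  ↳ → ↓│
│ │ │ └───┬─┐ │
│ │ │     │ │↓│
│ │ └─┬─╴ │ │ │
│ │   │   │ │↓│
├─┴─╴ │ ┌─┘ │ │
│     │ │   │↓│
│ ╶───┘ │ ╷ ╵ │
│       │ │  B│
└───────┴─┴───┘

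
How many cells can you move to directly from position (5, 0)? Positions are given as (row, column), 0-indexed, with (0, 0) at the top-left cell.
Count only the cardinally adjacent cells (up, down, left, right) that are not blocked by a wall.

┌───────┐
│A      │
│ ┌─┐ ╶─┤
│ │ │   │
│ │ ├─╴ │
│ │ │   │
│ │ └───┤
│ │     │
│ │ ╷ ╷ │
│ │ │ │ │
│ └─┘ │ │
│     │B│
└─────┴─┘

Checking passable neighbors of (5, 0):
Neighbors: (4, 0), (5, 1)
Count: 2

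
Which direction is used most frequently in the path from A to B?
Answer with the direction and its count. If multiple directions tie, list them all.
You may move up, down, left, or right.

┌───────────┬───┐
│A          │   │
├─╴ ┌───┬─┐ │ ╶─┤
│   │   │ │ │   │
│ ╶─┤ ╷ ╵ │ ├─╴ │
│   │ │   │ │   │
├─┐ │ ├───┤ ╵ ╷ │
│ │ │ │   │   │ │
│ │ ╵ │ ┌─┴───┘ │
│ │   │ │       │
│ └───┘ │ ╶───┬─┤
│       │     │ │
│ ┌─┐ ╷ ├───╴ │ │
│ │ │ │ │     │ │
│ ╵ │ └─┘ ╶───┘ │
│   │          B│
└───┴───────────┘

Directions: right, right, right, right, right, down, down, down, right, up, right, down, down, left, left, left, down, right, right, down, left, left, down, right, right, right
Counts: {'right': 12, 'down': 8, 'up': 1, 'left': 5}
Most common: right (12 times)

Solution:

┌───────────┬───┐
│A → → → → ↓│   │
├─╴ ┌───┬─┐ │ ╶─┤
│   │   │ │↓│   │
│ ╶─┤ ╷ ╵ │ ├─╴ │
│   │ │   │↓│↱ ↓│
├─┐ │ ├───┤ ╵ ╷ │
│ │ │ │   │↳ ↑│↓│
│ │ ╵ │ ┌─┴───┘ │
│ │   │ │↓ ← ← ↲│
│ └───┘ │ ╶───┬─┤
│       │↳ → ↓│ │
│ ┌─┐ ╷ ├───╴ │ │
│ │ │ │ │↓ ← ↲│ │
│ ╵ │ └─┘ ╶───┘ │
│   │    ↳ → → B│
└───┴───────────┘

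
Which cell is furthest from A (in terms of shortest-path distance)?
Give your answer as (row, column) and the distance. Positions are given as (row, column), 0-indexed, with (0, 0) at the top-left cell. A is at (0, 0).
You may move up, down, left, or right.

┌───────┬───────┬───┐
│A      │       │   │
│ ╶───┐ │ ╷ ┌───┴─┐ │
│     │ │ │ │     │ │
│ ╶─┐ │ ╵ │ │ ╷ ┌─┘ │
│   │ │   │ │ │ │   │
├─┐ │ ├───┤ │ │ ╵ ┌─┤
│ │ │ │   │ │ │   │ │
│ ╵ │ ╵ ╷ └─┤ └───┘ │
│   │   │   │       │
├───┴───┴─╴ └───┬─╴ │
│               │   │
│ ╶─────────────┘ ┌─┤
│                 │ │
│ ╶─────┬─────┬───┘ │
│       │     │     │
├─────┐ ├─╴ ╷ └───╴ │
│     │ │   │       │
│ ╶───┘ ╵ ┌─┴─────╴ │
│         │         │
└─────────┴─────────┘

Computing BFS distances from A to all cells:
Furthest cell: (0, 8)
Distance: 44 steps

Path from A to the furthest cell:

┌───────┬───────┬───┐
│A      │       │B ↰│
│ ╶───┐ │ ╷ ┌───┴─┐ │
│↳ → ↓│ │ │ │↱ ↓  │↑│
│ ╶─┐ │ ╵ │ │ ╷ ┌─┘ │
│   │↓│   │ │↑│↓│↱ ↑│
├─┐ │ ├───┤ │ │ ╵ ┌─┤
│ │ │↓│↱ ↓│ │↑│↳ ↑│ │
│ ╵ │ ╵ ╷ └─┤ └───┘ │
│   │↳ ↑│↳ ↓│↑ ← ← ↰│
├───┴───┴─╴ └───┬─╴ │
│↓ ← ← ← ← ↲    │↱ ↑│
│ ╶─────────────┘ ┌─┤
│↳ → → → → → → → ↑│ │
│ ╶─────┬─────┬───┘ │
│       │     │     │
├─────┐ ├─╴ ╷ └───╴ │
│     │ │   │       │
│ ╶───┘ ╵ ┌─┴─────╴ │
│         │         │
└─────────┴─────────┘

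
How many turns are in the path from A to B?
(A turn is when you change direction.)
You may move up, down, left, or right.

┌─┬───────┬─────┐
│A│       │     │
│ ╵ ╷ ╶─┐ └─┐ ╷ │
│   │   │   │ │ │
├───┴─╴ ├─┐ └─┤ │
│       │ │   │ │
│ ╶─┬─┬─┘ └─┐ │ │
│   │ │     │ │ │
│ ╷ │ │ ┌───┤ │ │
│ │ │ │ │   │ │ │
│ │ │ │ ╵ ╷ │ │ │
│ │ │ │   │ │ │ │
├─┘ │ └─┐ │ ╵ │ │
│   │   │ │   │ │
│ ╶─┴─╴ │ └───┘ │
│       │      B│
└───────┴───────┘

Directions: down, right, up, right, right, right, down, right, down, right, down, down, down, down, left, up, up, left, down, down, down, right, right, right
Number of turns: 13

Solution:

┌─┬───────┬─────┐
│A│↱ → → ↓│     │
│ ╵ ╷ ╶─┐ └─┐ ╷ │
│↳ ↑│   │↳ ↓│ │ │
├───┴─╴ ├─┐ └─┤ │
│       │ │↳ ↓│ │
│ ╶─┬─┬─┘ └─┐ │ │
│   │ │     │↓│ │
│ ╷ │ │ ┌───┤ │ │
│ │ │ │ │↓ ↰│↓│ │
│ │ │ │ ╵ ╷ │ │ │
│ │ │ │  ↓│↑│↓│ │
├─┘ │ └─┐ │ ╵ │ │
│   │   │↓│↑ ↲│ │
│ ╶─┴─╴ │ └───┘ │
│       │↳ → → B│
└───────┴───────┘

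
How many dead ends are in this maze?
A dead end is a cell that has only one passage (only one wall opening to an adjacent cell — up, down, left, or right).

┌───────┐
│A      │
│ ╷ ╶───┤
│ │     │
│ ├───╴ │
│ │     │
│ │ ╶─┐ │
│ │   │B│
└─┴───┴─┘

Checking each cell for number of passages:

Dead ends found at positions:
  (0, 3)
  (3, 0)
  (3, 2)
  (3, 3)
Total dead ends: 4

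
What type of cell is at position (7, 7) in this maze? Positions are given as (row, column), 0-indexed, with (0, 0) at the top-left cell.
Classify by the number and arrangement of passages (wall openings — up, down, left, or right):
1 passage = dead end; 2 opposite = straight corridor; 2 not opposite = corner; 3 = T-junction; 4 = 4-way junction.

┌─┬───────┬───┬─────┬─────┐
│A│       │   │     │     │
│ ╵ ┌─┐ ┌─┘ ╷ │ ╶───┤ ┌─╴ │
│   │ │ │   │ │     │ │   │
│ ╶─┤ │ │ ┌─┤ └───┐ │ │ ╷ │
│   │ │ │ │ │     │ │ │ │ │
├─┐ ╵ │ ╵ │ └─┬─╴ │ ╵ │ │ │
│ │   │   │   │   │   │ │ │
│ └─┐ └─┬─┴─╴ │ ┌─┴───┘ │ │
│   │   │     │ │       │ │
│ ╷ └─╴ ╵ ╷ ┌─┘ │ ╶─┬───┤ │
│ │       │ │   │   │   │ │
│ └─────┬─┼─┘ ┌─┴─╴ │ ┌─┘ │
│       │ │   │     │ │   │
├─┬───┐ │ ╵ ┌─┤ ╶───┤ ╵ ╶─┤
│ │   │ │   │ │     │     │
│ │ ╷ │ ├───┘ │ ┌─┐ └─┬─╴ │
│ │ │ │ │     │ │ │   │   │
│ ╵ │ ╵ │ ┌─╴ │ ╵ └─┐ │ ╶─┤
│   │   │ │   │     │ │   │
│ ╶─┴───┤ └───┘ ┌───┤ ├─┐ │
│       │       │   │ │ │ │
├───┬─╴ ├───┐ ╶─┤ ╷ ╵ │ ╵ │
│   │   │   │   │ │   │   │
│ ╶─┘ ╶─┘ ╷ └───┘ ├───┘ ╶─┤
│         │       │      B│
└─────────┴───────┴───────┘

Checking cell at (7, 7):
Number of passages: 3
Cell type: T-junction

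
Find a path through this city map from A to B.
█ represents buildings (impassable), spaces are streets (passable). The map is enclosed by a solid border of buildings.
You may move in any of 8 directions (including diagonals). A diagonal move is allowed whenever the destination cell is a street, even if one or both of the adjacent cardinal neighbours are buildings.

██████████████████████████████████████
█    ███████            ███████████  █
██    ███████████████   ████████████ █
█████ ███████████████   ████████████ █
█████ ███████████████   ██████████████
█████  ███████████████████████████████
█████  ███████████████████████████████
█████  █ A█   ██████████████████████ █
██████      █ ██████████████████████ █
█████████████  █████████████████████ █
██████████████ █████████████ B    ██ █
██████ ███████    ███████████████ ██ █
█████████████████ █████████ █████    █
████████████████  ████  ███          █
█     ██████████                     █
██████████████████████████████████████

Finding the shortest path from A to B:
Movement: 8-directional
Path length: 31 steps
Directions: down-right → right → up-right → down-right → down → down-right → down-right → right → down-right → down → down-right → right → right → right → right → right → right → right → right → right → right → right → right → right → up-right → up-right → up → up-left → left → left → left

Solution:

██████████████████████████████████████
█    ███████            ███████████  █
██    ███████████████   ████████████ █
█████ ███████████████   ████████████ █
█████ ███████████████   ██████████████
█████  ███████████████████████████████
█████  ███████████████████████████████
█████  █ A█ ↘ ██████████████████████ █
██████    →↗█↓██████████████████████ █
█████████████↘ █████████████████████ █
██████████████↘█████████████ B←←← ██ █
██████ ███████ →↘ ███████████████↖██ █
█████████████████↓█████████ █████↑   █
████████████████ ↘████  ███     ↗    █
█     ██████████  →→→→→→→→→→→→→↗     █
██████████████████████████████████████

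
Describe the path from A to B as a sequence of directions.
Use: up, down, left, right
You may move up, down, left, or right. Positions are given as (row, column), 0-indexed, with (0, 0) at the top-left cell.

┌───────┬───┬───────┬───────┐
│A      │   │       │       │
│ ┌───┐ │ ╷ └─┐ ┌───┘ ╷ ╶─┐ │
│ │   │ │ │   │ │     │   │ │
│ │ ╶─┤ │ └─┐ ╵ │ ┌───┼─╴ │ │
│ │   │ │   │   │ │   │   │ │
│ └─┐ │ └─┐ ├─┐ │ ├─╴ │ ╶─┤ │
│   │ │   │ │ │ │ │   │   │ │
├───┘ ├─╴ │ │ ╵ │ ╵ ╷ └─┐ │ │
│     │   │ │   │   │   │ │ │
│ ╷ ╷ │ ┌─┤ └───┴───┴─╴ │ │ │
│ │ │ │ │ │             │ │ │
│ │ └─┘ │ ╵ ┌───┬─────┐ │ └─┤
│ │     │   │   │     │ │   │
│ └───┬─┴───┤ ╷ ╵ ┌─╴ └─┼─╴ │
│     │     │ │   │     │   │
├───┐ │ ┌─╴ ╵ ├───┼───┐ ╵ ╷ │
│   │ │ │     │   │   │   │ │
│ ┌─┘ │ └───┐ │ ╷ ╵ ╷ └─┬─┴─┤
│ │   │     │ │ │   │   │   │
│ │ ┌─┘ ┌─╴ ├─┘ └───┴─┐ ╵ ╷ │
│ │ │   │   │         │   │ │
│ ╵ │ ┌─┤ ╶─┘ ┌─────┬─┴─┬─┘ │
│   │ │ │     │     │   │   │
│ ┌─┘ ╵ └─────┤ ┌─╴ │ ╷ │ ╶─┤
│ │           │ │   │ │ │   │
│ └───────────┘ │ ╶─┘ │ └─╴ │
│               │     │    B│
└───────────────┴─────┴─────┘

Finding the path and converting it to directions:
Path through cells: (0,0) → (0,1) → (0,2) → (0,3) → (1,3) → (2,3) → (3,3) → (3,4) → (4,4) → (4,3) → (5,3) → (6,3) → (6,2) → (6,1) → (5,1) → (4,1) → (4,0) → (5,0) → (6,0) → (7,0) → (7,1) → (7,2) → (8,2) → (9,2) → (9,1) → (10,1) → (11,1) → (11,0) → (12,0) → (13,0) → (13,1) → (13,2) → (13,3) → (13,4) → (13,5) → (13,6) → (13,7) → (12,7) → (11,7) → (11,8) → (11,9) → (12,9) → (12,8) → (13,8) → (13,9) → (13,10) → (12,10) → (11,10) → (11,11) → (12,11) → (13,11) → (13,12) → (13,13)
Directions: right, right, right, down, down, down, right, down, left, down, down, left, left, up, up, left, down, down, down, right, right, down, down, left, down, down, left, down, down, right, right, right, right, right, right, right, up, up, right, right, down, left, down, right, right, up, up, right, down, down, right, right

Solution:

┌───────┬───┬───────┬───────┐
│A → → ↓│   │       │       │
│ ┌───┐ │ ╷ └─┐ ┌───┘ ╷ ╶─┐ │
│ │   │↓│ │   │ │     │   │ │
│ │ ╶─┤ │ └─┐ ╵ │ ┌───┼─╴ │ │
│ │   │↓│   │   │ │   │   │ │
│ └─┐ │ └─┐ ├─┐ │ ├─╴ │ ╶─┤ │
│   │ │↳ ↓│ │ │ │ │   │   │ │
├───┘ ├─╴ │ │ ╵ │ ╵ ╷ └─┐ │ │
│↓ ↰  │↓ ↲│ │   │   │   │ │ │
│ ╷ ╷ │ ┌─┤ └───┴───┴─╴ │ │ │
│↓│↑│ │↓│ │             │ │ │
│ │ └─┘ │ ╵ ┌───┬─────┐ │ └─┤
│↓│↑ ← ↲│   │   │     │ │   │
│ └───┬─┴───┤ ╷ ╵ ┌─╴ └─┼─╴ │
│↳ → ↓│     │ │   │     │   │
├───┐ │ ┌─╴ ╵ ├───┼───┐ ╵ ╷ │
│   │↓│ │     │   │   │   │ │
│ ┌─┘ │ └───┐ │ ╷ ╵ ╷ └─┬─┴─┤
│ │↓ ↲│     │ │ │   │   │   │
│ │ ┌─┘ ┌─╴ ├─┘ └───┴─┐ ╵ ╷ │
│ │↓│   │   │         │   │ │
│ ╵ │ ┌─┤ ╶─┘ ┌─────┬─┴─┬─┘ │
│↓ ↲│ │ │     │↱ → ↓│↱ ↓│   │
│ ┌─┘ ╵ └─────┤ ┌─╴ │ ╷ │ ╶─┤
│↓│           │↑│↓ ↲│↑│↓│   │
│ └───────────┘ │ ╶─┘ │ └─╴ │
│↳ → → → → → → ↑│↳ → ↑│↳ → B│
└───────────────┴─────┴─────┘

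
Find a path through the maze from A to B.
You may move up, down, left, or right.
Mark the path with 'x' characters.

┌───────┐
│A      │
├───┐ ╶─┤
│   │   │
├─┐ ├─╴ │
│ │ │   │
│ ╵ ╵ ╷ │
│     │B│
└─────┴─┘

Finding the shortest path through the maze:
Path length: 6 steps
Directions: right → right → down → right → down → down

Solution:

┌───────┐
│A x x  │
├───┐ ╶─┤
│   │x x│
├─┐ ├─╴ │
│ │ │  x│
│ ╵ ╵ ╷ │
│     │B│
└─────┴─┘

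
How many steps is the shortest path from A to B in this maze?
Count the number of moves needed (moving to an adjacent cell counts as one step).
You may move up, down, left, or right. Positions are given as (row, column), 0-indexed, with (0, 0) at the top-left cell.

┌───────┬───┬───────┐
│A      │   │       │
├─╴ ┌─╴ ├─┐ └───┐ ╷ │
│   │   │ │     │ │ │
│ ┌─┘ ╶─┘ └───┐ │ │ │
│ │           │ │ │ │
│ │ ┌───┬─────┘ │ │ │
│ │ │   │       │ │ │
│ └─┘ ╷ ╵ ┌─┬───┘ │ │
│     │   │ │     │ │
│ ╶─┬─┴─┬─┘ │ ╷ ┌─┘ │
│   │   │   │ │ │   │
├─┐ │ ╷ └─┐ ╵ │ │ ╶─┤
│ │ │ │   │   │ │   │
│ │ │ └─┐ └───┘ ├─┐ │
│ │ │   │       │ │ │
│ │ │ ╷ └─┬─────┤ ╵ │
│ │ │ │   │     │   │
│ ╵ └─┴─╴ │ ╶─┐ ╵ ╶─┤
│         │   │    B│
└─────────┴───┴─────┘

Using BFS to find shortest path:
Start: (0, 0), End: (9, 9)
Path found:
(0,0) → (0,1) → (1,1) → (1,0) → (2,0) → (3,0) → (4,0) → (5,0) → (5,1) → (6,1) → (7,1) → (8,1) → (9,1) → (9,2) → (9,3) → (9,4) → (8,4) → (8,3) → (7,3) → (7,2) → (6,2) → (5,2) → (5,3) → (6,3) → (6,4) → (7,4) → (7,5) → (7,6) → (7,7) → (6,7) → (5,7) → (4,7) → (4,8) → (3,8) → (2,8) → (1,8) → (0,8) → (0,9) → (1,9) → (2,9) → (3,9) → (4,9) → (5,9) → (5,8) → (6,8) → (6,9) → (7,9) → (8,9) → (8,8) → (9,8) → (9,9)
Number of steps: 50

Solution:

┌───────┬───┬───────┐
│A ↓    │   │    ↱ ↓│
├─╴ ┌─╴ ├─┐ └───┐ ╷ │
│↓ ↲│   │ │     │↑│↓│
│ ┌─┘ ╶─┘ └───┐ │ │ │
│↓│           │ │↑│↓│
│ │ ┌───┬─────┘ │ │ │
│↓│ │   │       │↑│↓│
│ └─┘ ╷ ╵ ┌─┬───┘ │ │
│↓    │   │ │  ↱ ↑│↓│
│ ╶─┬─┴─┬─┘ │ ╷ ┌─┘ │
│↳ ↓│↱ ↓│   │ │↑│↓ ↲│
├─┐ │ ╷ └─┐ ╵ │ │ ╶─┤
│ │↓│↑│↳ ↓│   │↑│↳ ↓│
│ │ │ └─┐ └───┘ ├─┐ │
│ │↓│↑ ↰│↳ → → ↑│ │↓│
│ │ │ ╷ └─┬─────┤ ╵ │
│ │↓│ │↑ ↰│     │↓ ↲│
│ ╵ └─┴─╴ │ ╶─┐ ╵ ╶─┤
│  ↳ → → ↑│   │  ↳ B│
└─────────┴───┴─────┘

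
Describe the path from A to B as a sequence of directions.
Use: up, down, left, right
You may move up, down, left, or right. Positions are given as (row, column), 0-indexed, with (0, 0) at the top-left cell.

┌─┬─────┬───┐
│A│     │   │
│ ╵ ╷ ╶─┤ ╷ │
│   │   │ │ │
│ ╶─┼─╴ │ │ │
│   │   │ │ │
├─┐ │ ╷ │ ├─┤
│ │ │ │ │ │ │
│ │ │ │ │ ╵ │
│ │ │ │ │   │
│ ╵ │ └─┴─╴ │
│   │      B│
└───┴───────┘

Finding the path and converting it to directions:
Path through cells: (0,0) → (1,0) → (1,1) → (0,1) → (0,2) → (1,2) → (1,3) → (2,3) → (2,2) → (3,2) → (4,2) → (5,2) → (5,3) → (5,4) → (5,5)
Directions: down, right, up, right, down, right, down, left, down, down, down, right, right, right

Solution:

┌─┬─────┬───┐
│A│↱ ↓  │   │
│ ╵ ╷ ╶─┤ ╷ │
│↳ ↑│↳ ↓│ │ │
│ ╶─┼─╴ │ │ │
│   │↓ ↲│ │ │
├─┐ │ ╷ │ ├─┤
│ │ │↓│ │ │ │
│ │ │ │ │ ╵ │
│ │ │↓│ │   │
│ ╵ │ └─┴─╴ │
│   │↳ → → B│
└───┴───────┘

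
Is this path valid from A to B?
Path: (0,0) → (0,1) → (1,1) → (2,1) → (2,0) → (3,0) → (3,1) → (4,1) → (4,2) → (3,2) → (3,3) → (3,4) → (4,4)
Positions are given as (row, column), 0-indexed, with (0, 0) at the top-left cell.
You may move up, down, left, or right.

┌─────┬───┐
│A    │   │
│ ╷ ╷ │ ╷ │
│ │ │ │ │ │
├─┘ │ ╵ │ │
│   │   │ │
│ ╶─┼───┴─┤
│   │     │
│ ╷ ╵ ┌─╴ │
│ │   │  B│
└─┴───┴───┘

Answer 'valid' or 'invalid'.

Checking path validity:
Result: All consecutive moves are passable.

valid

Correct solution:

┌─────┬───┐
│A ↓  │   │
│ ╷ ╷ │ ╷ │
│ │↓│ │ │ │
├─┘ │ ╵ │ │
│↓ ↲│   │ │
│ ╶─┼───┴─┤
│↳ ↓│↱ → ↓│
│ ╷ ╵ ┌─╴ │
│ │↳ ↑│  B│
└─┴───┴───┘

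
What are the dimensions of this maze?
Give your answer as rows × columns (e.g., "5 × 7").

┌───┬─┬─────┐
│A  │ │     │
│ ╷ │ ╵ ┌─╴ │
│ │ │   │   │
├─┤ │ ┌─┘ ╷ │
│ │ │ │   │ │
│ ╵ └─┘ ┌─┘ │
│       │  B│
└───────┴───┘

Counting the maze dimensions:
Rows (vertical): 4
Columns (horizontal): 6
Dimensions: 4 × 6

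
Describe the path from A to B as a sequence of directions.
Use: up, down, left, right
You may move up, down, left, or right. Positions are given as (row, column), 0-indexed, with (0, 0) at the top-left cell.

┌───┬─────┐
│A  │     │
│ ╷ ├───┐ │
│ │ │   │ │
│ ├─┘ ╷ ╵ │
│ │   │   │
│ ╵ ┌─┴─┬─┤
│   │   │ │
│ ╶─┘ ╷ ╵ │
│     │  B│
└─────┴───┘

Finding the path and converting it to directions:
Path through cells: (0,0) → (1,0) → (2,0) → (3,0) → (4,0) → (4,1) → (4,2) → (3,2) → (3,3) → (4,3) → (4,4)
Directions: down, down, down, down, right, right, up, right, down, right

Solution:

┌───┬─────┐
│A  │     │
│ ╷ ├───┐ │
│↓│ │   │ │
│ ├─┘ ╷ ╵ │
│↓│   │   │
│ ╵ ┌─┴─┬─┤
│↓  │↱ ↓│ │
│ ╶─┘ ╷ ╵ │
│↳ → ↑│↳ B│
└─────┴───┘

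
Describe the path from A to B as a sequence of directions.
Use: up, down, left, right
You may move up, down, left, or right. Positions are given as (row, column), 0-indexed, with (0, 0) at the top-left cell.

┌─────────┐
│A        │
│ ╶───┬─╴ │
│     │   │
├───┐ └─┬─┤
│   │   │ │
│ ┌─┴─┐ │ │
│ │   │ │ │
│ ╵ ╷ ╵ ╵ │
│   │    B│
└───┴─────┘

Finding the path and converting it to directions:
Path through cells: (0,0) → (1,0) → (1,1) → (1,2) → (2,2) → (2,3) → (3,3) → (4,3) → (4,4)
Directions: down, right, right, down, right, down, down, right

Solution:

┌─────────┐
│A        │
│ ╶───┬─╴ │
│↳ → ↓│   │
├───┐ └─┬─┤
│   │↳ ↓│ │
│ ┌─┴─┐ │ │
│ │   │↓│ │
│ ╵ ╷ ╵ ╵ │
│   │  ↳ B│
└───┴─────┘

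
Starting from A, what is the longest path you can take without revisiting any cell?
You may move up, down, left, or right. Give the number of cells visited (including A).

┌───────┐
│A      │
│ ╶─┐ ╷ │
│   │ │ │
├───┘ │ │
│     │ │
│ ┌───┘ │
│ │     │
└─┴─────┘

Finding longest simple path using DFS:
Start: (0, 0)
Longest path visits 9 cells
Path: A → right → right → right → down → down → down → left → left

Solution:

┌───────┐
│A → → ↓│
│ ╶─┐ ╷ │
│   │ │↓│
├───┘ │ │
│     │↓│
│ ┌───┘ │
│ │B ← ↲│
└─┴─────┘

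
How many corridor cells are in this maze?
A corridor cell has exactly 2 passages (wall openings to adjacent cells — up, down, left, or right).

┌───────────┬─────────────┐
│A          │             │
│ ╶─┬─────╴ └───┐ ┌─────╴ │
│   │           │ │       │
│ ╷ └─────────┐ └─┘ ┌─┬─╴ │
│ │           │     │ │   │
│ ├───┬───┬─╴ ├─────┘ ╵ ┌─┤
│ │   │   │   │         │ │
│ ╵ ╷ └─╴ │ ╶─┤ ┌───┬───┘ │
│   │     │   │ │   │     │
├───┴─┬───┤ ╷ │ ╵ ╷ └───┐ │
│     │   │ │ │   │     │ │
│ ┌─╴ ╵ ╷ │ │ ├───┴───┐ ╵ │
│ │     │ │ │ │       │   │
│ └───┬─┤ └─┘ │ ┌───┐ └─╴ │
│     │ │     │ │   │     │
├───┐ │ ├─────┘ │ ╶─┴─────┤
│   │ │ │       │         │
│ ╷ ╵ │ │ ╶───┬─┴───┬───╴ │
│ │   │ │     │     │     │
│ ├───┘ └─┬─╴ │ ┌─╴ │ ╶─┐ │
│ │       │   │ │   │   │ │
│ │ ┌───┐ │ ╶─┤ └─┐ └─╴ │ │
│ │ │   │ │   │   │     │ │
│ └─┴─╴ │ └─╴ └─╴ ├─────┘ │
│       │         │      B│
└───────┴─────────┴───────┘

Counting cells with exactly 2 passages:
Total corridor cells: 141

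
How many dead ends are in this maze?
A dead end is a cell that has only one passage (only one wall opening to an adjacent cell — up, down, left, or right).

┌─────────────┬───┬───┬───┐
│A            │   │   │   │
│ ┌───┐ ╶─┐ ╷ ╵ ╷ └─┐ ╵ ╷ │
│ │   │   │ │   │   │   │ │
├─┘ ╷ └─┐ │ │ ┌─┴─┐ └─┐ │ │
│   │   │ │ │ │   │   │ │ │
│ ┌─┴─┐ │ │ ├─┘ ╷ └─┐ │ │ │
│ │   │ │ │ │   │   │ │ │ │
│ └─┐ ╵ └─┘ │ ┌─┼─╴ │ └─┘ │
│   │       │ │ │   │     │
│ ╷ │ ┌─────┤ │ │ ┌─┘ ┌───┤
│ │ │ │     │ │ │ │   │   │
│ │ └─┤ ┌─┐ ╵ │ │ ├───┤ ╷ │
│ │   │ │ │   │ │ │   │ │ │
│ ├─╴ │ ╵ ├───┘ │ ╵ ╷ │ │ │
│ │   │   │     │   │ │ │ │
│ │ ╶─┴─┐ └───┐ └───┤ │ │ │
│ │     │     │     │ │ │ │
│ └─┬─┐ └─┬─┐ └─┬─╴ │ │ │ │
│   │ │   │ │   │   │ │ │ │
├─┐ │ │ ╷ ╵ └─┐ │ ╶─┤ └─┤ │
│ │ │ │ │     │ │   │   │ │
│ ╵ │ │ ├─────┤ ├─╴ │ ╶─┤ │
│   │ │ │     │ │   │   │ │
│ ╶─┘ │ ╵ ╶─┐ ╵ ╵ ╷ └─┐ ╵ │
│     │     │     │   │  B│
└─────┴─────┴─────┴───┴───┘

Checking each cell for number of passages:

Dead ends found at positions:
  (0, 9)
  (1, 0)
  (2, 6)
  (3, 1)
  (3, 4)
  (3, 11)
  (4, 7)
  (5, 2)
  (5, 9)
  (6, 4)
  (7, 5)
  (9, 2)
  (9, 5)
  (9, 11)
  (10, 0)
  (10, 6)
  (10, 11)
  (12, 5)
  (12, 10)
Total dead ends: 19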